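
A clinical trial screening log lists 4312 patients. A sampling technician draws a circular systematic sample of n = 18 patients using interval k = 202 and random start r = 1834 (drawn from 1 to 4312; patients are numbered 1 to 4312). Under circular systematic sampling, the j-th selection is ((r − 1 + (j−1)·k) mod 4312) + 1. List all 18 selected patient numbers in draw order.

Selection 1: 1834
Selection 2: 1834 + 202 = 2036
Selection 3: 2036 + 202 = 2238
Selection 4: 2238 + 202 = 2440
Selection 5: 2440 + 202 = 2642
Selection 6: 2642 + 202 = 2844
Selection 7: 2844 + 202 = 3046
Selection 8: 3046 + 202 = 3248
Selection 9: 3248 + 202 = 3450
Selection 10: 3450 + 202 = 3652
Selection 11: 3652 + 202 = 3854
Selection 12: 3854 + 202 = 4056
Selection 13: 4056 + 202 = 4258
Selection 14: 4258 + 202 = 4460 → 4460 − 4312 = 148
Selection 15: 148 + 202 = 350
Selection 16: 350 + 202 = 552
Selection 17: 552 + 202 = 754
Selection 18: 754 + 202 = 956

1834, 2036, 2238, 2440, 2642, 2844, 3046, 3248, 3450, 3652, 3854, 4056, 4258, 148, 350, 552, 754, 956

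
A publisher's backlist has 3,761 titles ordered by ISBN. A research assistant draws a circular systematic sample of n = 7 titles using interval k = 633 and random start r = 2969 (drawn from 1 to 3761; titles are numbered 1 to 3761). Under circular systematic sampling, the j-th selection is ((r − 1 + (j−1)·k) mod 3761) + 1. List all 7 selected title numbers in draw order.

2969, 3602, 474, 1107, 1740, 2373, 3006

Selection 1: 2969
Selection 2: 2969 + 633 = 3602
Selection 3: 3602 + 633 = 4235 → 4235 − 3761 = 474
Selection 4: 474 + 633 = 1107
Selection 5: 1107 + 633 = 1740
Selection 6: 1740 + 633 = 2373
Selection 7: 2373 + 633 = 3006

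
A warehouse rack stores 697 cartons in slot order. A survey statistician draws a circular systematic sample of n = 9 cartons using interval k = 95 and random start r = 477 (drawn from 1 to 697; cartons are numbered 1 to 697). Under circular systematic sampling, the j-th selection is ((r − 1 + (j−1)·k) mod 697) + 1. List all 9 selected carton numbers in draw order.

Selection 1: 477
Selection 2: 477 + 95 = 572
Selection 3: 572 + 95 = 667
Selection 4: 667 + 95 = 762 → 762 − 697 = 65
Selection 5: 65 + 95 = 160
Selection 6: 160 + 95 = 255
Selection 7: 255 + 95 = 350
Selection 8: 350 + 95 = 445
Selection 9: 445 + 95 = 540

477, 572, 667, 65, 160, 255, 350, 445, 540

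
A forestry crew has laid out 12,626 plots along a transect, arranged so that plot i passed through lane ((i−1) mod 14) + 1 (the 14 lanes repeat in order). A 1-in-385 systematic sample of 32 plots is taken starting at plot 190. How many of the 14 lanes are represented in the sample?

2

Consecutive selections differ by k = 385, so their lane numbers differ by 385 mod 14 = 7.
gcd(385, 14) = 7, so the sample visits 14/7 = 2 distinct residues mod 14.
Start 190 is lane 8; the lanes hit are 1, 8.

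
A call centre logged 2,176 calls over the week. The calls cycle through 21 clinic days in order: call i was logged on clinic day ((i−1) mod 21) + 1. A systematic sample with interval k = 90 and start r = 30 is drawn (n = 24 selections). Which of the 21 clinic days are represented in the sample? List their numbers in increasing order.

Consecutive selections differ by k = 90, so their clinic day numbers differ by 90 mod 21 = 6.
gcd(90, 21) = 3, so the sample visits 21/3 = 7 distinct residues mod 21.
Start 30 is clinic day 9; the clinic days hit are 3, 6, 9, 12, 15, 18, 21.

3, 6, 9, 12, 15, 18, 21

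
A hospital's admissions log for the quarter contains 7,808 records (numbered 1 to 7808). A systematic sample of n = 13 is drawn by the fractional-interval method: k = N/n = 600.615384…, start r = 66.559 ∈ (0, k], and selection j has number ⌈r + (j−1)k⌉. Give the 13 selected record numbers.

67, 668, 1268, 1869, 2470, 3070, 3671, 4271, 4872, 5473, 6073, 6674, 7274

j=1: r + 0k = 66.559 → ⌈·⌉ = 67
j=2: r + 1k = 667.174384… → ⌈·⌉ = 668
j=3: r + 2k = 1267.789769… → ⌈·⌉ = 1268
j=4: r + 3k = 1868.405153… → ⌈·⌉ = 1869
j=5: r + 4k = 2469.020538… → ⌈·⌉ = 2470
j=6: r + 5k = 3069.635923… → ⌈·⌉ = 3070
j=7: r + 6k = 3670.251307… → ⌈·⌉ = 3671
j=8: r + 7k = 4270.866692… → ⌈·⌉ = 4271
j=9: r + 8k = 4871.482076… → ⌈·⌉ = 4872
j=10: r + 9k = 5472.097461… → ⌈·⌉ = 5473
j=11: r + 10k = 6072.712846… → ⌈·⌉ = 6073
j=12: r + 11k = 6673.328230… → ⌈·⌉ = 6674
j=13: r + 12k = 7273.943615… → ⌈·⌉ = 7274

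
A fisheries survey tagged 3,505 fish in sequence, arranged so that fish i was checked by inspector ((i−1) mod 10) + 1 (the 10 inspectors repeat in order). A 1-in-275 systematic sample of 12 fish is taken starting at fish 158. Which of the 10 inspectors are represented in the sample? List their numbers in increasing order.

Consecutive selections differ by k = 275, so their inspector numbers differ by 275 mod 10 = 5.
gcd(275, 10) = 5, so the sample visits 10/5 = 2 distinct residues mod 10.
Start 158 is inspector 8; the inspectors hit are 3, 8.

3, 8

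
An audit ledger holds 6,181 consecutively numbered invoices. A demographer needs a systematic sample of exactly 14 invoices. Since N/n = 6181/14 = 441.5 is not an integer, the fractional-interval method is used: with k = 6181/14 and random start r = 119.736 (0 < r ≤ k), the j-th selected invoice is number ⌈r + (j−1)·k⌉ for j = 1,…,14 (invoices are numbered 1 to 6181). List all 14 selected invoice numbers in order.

120, 562, 1003, 1445, 1886, 2328, 2769, 3211, 3652, 4094, 4535, 4977, 5418, 5860

j=1: r + 0k = 119.736 → ⌈·⌉ = 120
j=2: r + 1k = 561.236 → ⌈·⌉ = 562
j=3: r + 2k = 1002.736 → ⌈·⌉ = 1003
j=4: r + 3k = 1444.236 → ⌈·⌉ = 1445
j=5: r + 4k = 1885.736 → ⌈·⌉ = 1886
j=6: r + 5k = 2327.236 → ⌈·⌉ = 2328
j=7: r + 6k = 2768.736 → ⌈·⌉ = 2769
j=8: r + 7k = 3210.236 → ⌈·⌉ = 3211
j=9: r + 8k = 3651.736 → ⌈·⌉ = 3652
j=10: r + 9k = 4093.236 → ⌈·⌉ = 4094
j=11: r + 10k = 4534.736 → ⌈·⌉ = 4535
j=12: r + 11k = 4976.236 → ⌈·⌉ = 4977
j=13: r + 12k = 5417.736 → ⌈·⌉ = 5418
j=14: r + 13k = 5859.236 → ⌈·⌉ = 5860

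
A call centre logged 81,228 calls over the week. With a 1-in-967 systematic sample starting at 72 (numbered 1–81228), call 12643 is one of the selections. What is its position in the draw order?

14

k = 967
position = (12643 − 72)/967 + 1 = 12571/967 + 1 = 13 + 1 = 14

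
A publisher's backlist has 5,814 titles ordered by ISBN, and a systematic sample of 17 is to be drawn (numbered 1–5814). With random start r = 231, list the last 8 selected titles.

3309, 3651, 3993, 4335, 4677, 5019, 5361, 5703

k = N/n = 5814/17 = 342
10th selection = 231 + 9×342 = 3309
11th: 3309 + 342 = 3651
12th: 3651 + 342 = 3993
13th: 3993 + 342 = 4335
14th: 4335 + 342 = 4677
15th: 4677 + 342 = 5019
16th: 5019 + 342 = 5361
17th: 5361 + 342 = 5703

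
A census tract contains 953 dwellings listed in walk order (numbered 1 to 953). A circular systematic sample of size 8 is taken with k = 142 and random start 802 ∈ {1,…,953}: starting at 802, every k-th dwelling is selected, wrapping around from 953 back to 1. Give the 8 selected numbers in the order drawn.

Selection 1: 802
Selection 2: 802 + 142 = 944
Selection 3: 944 + 142 = 1086 → 1086 − 953 = 133
Selection 4: 133 + 142 = 275
Selection 5: 275 + 142 = 417
Selection 6: 417 + 142 = 559
Selection 7: 559 + 142 = 701
Selection 8: 701 + 142 = 843

802, 944, 133, 275, 417, 559, 701, 843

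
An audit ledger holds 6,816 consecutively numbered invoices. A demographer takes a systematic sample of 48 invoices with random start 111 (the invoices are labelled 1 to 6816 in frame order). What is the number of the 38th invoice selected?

5365

k = 6816/48 = 142
38th selection = r + (38−1)·k = 111 + 37×142 = 111 + 5254 = 5365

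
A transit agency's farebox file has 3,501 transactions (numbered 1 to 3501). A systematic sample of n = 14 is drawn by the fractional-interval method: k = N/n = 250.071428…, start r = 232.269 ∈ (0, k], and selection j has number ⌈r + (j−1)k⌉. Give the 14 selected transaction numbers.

233, 483, 733, 983, 1233, 1483, 1733, 1983, 2233, 2483, 2733, 2984, 3234, 3484

j=1: r + 0k = 232.269 → ⌈·⌉ = 233
j=2: r + 1k = 482.340428… → ⌈·⌉ = 483
j=3: r + 2k = 732.411857… → ⌈·⌉ = 733
j=4: r + 3k = 982.483285… → ⌈·⌉ = 983
j=5: r + 4k = 1232.554714… → ⌈·⌉ = 1233
j=6: r + 5k = 1482.626142… → ⌈·⌉ = 1483
j=7: r + 6k = 1732.697571… → ⌈·⌉ = 1733
j=8: r + 7k = 1982.769 → ⌈·⌉ = 1983
j=9: r + 8k = 2232.840428… → ⌈·⌉ = 2233
j=10: r + 9k = 2482.911857… → ⌈·⌉ = 2483
j=11: r + 10k = 2732.983285… → ⌈·⌉ = 2733
j=12: r + 11k = 2983.054714… → ⌈·⌉ = 2984
j=13: r + 12k = 3233.126142… → ⌈·⌉ = 3234
j=14: r + 13k = 3483.197571… → ⌈·⌉ = 3484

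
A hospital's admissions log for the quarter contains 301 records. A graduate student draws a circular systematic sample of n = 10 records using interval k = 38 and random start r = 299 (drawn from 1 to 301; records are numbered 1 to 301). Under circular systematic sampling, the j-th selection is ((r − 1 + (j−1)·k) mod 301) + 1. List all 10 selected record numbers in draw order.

299, 36, 74, 112, 150, 188, 226, 264, 1, 39

Selection 1: 299
Selection 2: 299 + 38 = 337 → 337 − 301 = 36
Selection 3: 36 + 38 = 74
Selection 4: 74 + 38 = 112
Selection 5: 112 + 38 = 150
Selection 6: 150 + 38 = 188
Selection 7: 188 + 38 = 226
Selection 8: 226 + 38 = 264
Selection 9: 264 + 38 = 302 → 302 − 301 = 1
Selection 10: 1 + 38 = 39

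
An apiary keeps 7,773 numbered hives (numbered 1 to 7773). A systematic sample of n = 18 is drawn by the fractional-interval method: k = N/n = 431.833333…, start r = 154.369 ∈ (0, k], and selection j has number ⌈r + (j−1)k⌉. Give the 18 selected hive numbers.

155, 587, 1019, 1450, 1882, 2314, 2746, 3178, 3610, 4041, 4473, 4905, 5337, 5769, 6201, 6632, 7064, 7496

j=1: r + 0k = 154.369 → ⌈·⌉ = 155
j=2: r + 1k = 586.202333… → ⌈·⌉ = 587
j=3: r + 2k = 1018.035666… → ⌈·⌉ = 1019
j=4: r + 3k = 1449.869 → ⌈·⌉ = 1450
j=5: r + 4k = 1881.702333… → ⌈·⌉ = 1882
j=6: r + 5k = 2313.535666… → ⌈·⌉ = 2314
j=7: r + 6k = 2745.369 → ⌈·⌉ = 2746
j=8: r + 7k = 3177.202333… → ⌈·⌉ = 3178
j=9: r + 8k = 3609.035666… → ⌈·⌉ = 3610
j=10: r + 9k = 4040.869 → ⌈·⌉ = 4041
j=11: r + 10k = 4472.702333… → ⌈·⌉ = 4473
j=12: r + 11k = 4904.535666… → ⌈·⌉ = 4905
j=13: r + 12k = 5336.369 → ⌈·⌉ = 5337
j=14: r + 13k = 5768.202333… → ⌈·⌉ = 5769
j=15: r + 14k = 6200.035666… → ⌈·⌉ = 6201
j=16: r + 15k = 6631.869 → ⌈·⌉ = 6632
j=17: r + 16k = 7063.702333… → ⌈·⌉ = 7064
j=18: r + 17k = 7495.535666… → ⌈·⌉ = 7496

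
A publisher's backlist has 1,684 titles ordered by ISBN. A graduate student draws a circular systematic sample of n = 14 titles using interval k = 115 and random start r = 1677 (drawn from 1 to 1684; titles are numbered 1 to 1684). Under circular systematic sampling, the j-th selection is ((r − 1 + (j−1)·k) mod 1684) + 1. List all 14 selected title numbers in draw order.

1677, 108, 223, 338, 453, 568, 683, 798, 913, 1028, 1143, 1258, 1373, 1488

Selection 1: 1677
Selection 2: 1677 + 115 = 1792 → 1792 − 1684 = 108
Selection 3: 108 + 115 = 223
Selection 4: 223 + 115 = 338
Selection 5: 338 + 115 = 453
Selection 6: 453 + 115 = 568
Selection 7: 568 + 115 = 683
Selection 8: 683 + 115 = 798
Selection 9: 798 + 115 = 913
Selection 10: 913 + 115 = 1028
Selection 11: 1028 + 115 = 1143
Selection 12: 1143 + 115 = 1258
Selection 13: 1258 + 115 = 1373
Selection 14: 1373 + 115 = 1488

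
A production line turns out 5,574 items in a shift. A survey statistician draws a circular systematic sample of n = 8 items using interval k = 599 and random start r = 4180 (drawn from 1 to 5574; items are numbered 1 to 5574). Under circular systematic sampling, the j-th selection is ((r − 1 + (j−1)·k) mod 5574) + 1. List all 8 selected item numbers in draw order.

Selection 1: 4180
Selection 2: 4180 + 599 = 4779
Selection 3: 4779 + 599 = 5378
Selection 4: 5378 + 599 = 5977 → 5977 − 5574 = 403
Selection 5: 403 + 599 = 1002
Selection 6: 1002 + 599 = 1601
Selection 7: 1601 + 599 = 2200
Selection 8: 2200 + 599 = 2799

4180, 4779, 5378, 403, 1002, 1601, 2200, 2799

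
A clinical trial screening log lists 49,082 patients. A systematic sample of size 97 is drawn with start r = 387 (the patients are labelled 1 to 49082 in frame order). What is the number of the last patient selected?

48963

k = 49082/97 = 506
97th selection = r + (97−1)·k = 387 + 96×506 = 387 + 48576 = 48963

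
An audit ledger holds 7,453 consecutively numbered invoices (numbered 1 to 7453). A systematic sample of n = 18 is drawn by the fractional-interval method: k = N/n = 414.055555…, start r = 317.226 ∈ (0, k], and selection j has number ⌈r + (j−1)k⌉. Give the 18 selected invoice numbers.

318, 732, 1146, 1560, 1974, 2388, 2802, 3216, 3630, 4044, 4458, 4872, 5286, 5700, 6115, 6529, 6943, 7357

j=1: r + 0k = 317.226 → ⌈·⌉ = 318
j=2: r + 1k = 731.281555… → ⌈·⌉ = 732
j=3: r + 2k = 1145.337111… → ⌈·⌉ = 1146
j=4: r + 3k = 1559.392666… → ⌈·⌉ = 1560
j=5: r + 4k = 1973.448222… → ⌈·⌉ = 1974
j=6: r + 5k = 2387.503777… → ⌈·⌉ = 2388
j=7: r + 6k = 2801.559333… → ⌈·⌉ = 2802
j=8: r + 7k = 3215.614888… → ⌈·⌉ = 3216
j=9: r + 8k = 3629.670444… → ⌈·⌉ = 3630
j=10: r + 9k = 4043.726 → ⌈·⌉ = 4044
j=11: r + 10k = 4457.781555… → ⌈·⌉ = 4458
j=12: r + 11k = 4871.837111… → ⌈·⌉ = 4872
j=13: r + 12k = 5285.892666… → ⌈·⌉ = 5286
j=14: r + 13k = 5699.948222… → ⌈·⌉ = 5700
j=15: r + 14k = 6114.003777… → ⌈·⌉ = 6115
j=16: r + 15k = 6528.059333… → ⌈·⌉ = 6529
j=17: r + 16k = 6942.114888… → ⌈·⌉ = 6943
j=18: r + 17k = 7356.170444… → ⌈·⌉ = 7357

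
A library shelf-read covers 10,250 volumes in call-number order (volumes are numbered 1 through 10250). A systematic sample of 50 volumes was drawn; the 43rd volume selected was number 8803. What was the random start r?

k = 10250/50 = 205
r = 8803 − (43−1)×205 = 8803 − 8610 = 193

193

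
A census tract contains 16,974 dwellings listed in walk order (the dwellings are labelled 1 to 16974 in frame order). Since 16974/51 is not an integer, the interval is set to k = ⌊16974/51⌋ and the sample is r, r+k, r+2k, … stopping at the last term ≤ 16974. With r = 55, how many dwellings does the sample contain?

51

k = ⌊16974/51⌋ = 332
Achieved size = ⌊(16974 − 55)/332⌋ + 1 = ⌊16919/332⌋ + 1 = 50 + 1 = 51
(last selection: 55 + 50×332 = 16655 ≤ 16974; next would be 16987 > 16974)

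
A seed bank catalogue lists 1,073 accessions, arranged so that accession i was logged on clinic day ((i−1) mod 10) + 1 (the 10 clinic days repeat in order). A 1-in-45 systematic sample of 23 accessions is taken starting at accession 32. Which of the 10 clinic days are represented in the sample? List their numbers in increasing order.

Consecutive selections differ by k = 45, so their clinic day numbers differ by 45 mod 10 = 5.
gcd(45, 10) = 5, so the sample visits 10/5 = 2 distinct residues mod 10.
Start 32 is clinic day 2; the clinic days hit are 2, 7.

2, 7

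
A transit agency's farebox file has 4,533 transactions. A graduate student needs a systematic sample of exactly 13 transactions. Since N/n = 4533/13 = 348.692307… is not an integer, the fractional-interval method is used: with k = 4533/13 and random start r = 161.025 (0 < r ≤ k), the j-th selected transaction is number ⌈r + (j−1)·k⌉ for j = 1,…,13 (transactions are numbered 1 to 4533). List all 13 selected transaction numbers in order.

j=1: r + 0k = 161.025 → ⌈·⌉ = 162
j=2: r + 1k = 509.717307… → ⌈·⌉ = 510
j=3: r + 2k = 858.409615… → ⌈·⌉ = 859
j=4: r + 3k = 1207.101923… → ⌈·⌉ = 1208
j=5: r + 4k = 1555.794230… → ⌈·⌉ = 1556
j=6: r + 5k = 1904.486538… → ⌈·⌉ = 1905
j=7: r + 6k = 2253.178846… → ⌈·⌉ = 2254
j=8: r + 7k = 2601.871153… → ⌈·⌉ = 2602
j=9: r + 8k = 2950.563461… → ⌈·⌉ = 2951
j=10: r + 9k = 3299.255769… → ⌈·⌉ = 3300
j=11: r + 10k = 3647.948076… → ⌈·⌉ = 3648
j=12: r + 11k = 3996.640384… → ⌈·⌉ = 3997
j=13: r + 12k = 4345.332692… → ⌈·⌉ = 4346

162, 510, 859, 1208, 1556, 1905, 2254, 2602, 2951, 3300, 3648, 3997, 4346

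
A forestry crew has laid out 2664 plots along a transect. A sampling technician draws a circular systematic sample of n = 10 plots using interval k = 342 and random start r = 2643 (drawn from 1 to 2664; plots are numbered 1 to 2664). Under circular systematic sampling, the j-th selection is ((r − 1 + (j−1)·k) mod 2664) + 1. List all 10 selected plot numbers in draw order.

Selection 1: 2643
Selection 2: 2643 + 342 = 2985 → 2985 − 2664 = 321
Selection 3: 321 + 342 = 663
Selection 4: 663 + 342 = 1005
Selection 5: 1005 + 342 = 1347
Selection 6: 1347 + 342 = 1689
Selection 7: 1689 + 342 = 2031
Selection 8: 2031 + 342 = 2373
Selection 9: 2373 + 342 = 2715 → 2715 − 2664 = 51
Selection 10: 51 + 342 = 393

2643, 321, 663, 1005, 1347, 1689, 2031, 2373, 51, 393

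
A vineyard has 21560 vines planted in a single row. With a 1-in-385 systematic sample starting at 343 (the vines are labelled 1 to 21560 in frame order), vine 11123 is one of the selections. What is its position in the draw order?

29

k = 385
position = (11123 − 343)/385 + 1 = 10780/385 + 1 = 28 + 1 = 29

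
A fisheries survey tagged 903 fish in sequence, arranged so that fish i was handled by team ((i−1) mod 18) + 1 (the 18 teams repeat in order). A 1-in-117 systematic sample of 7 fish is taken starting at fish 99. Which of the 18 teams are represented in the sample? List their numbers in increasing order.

Consecutive selections differ by k = 117, so their team numbers differ by 117 mod 18 = 9.
gcd(117, 18) = 9, so the sample visits 18/9 = 2 distinct residues mod 18.
Start 99 is team 9; the teams hit are 9, 18.

9, 18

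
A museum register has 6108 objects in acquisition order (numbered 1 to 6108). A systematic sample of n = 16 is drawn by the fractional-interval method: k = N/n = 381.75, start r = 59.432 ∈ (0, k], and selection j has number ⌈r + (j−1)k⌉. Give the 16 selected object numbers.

j=1: r + 0k = 59.432 → ⌈·⌉ = 60
j=2: r + 1k = 441.182 → ⌈·⌉ = 442
j=3: r + 2k = 822.932 → ⌈·⌉ = 823
j=4: r + 3k = 1204.682 → ⌈·⌉ = 1205
j=5: r + 4k = 1586.432 → ⌈·⌉ = 1587
j=6: r + 5k = 1968.182 → ⌈·⌉ = 1969
j=7: r + 6k = 2349.932 → ⌈·⌉ = 2350
j=8: r + 7k = 2731.682 → ⌈·⌉ = 2732
j=9: r + 8k = 3113.432 → ⌈·⌉ = 3114
j=10: r + 9k = 3495.182 → ⌈·⌉ = 3496
j=11: r + 10k = 3876.932 → ⌈·⌉ = 3877
j=12: r + 11k = 4258.682 → ⌈·⌉ = 4259
j=13: r + 12k = 4640.432 → ⌈·⌉ = 4641
j=14: r + 13k = 5022.182 → ⌈·⌉ = 5023
j=15: r + 14k = 5403.932 → ⌈·⌉ = 5404
j=16: r + 15k = 5785.682 → ⌈·⌉ = 5786

60, 442, 823, 1205, 1587, 1969, 2350, 2732, 3114, 3496, 3877, 4259, 4641, 5023, 5404, 5786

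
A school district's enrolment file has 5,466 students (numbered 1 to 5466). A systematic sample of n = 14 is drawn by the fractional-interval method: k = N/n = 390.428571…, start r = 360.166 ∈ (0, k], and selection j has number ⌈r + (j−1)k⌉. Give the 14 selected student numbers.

361, 751, 1142, 1532, 1922, 2313, 2703, 3094, 3484, 3875, 4265, 4655, 5046, 5436

j=1: r + 0k = 360.166 → ⌈·⌉ = 361
j=2: r + 1k = 750.594571… → ⌈·⌉ = 751
j=3: r + 2k = 1141.023142… → ⌈·⌉ = 1142
j=4: r + 3k = 1531.451714… → ⌈·⌉ = 1532
j=5: r + 4k = 1921.880285… → ⌈·⌉ = 1922
j=6: r + 5k = 2312.308857… → ⌈·⌉ = 2313
j=7: r + 6k = 2702.737428… → ⌈·⌉ = 2703
j=8: r + 7k = 3093.166 → ⌈·⌉ = 3094
j=9: r + 8k = 3483.594571… → ⌈·⌉ = 3484
j=10: r + 9k = 3874.023142… → ⌈·⌉ = 3875
j=11: r + 10k = 4264.451714… → ⌈·⌉ = 4265
j=12: r + 11k = 4654.880285… → ⌈·⌉ = 4655
j=13: r + 12k = 5045.308857… → ⌈·⌉ = 5046
j=14: r + 13k = 5435.737428… → ⌈·⌉ = 5436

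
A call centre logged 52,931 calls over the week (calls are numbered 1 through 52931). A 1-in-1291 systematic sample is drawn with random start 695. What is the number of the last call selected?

52335

k = 1291
41st selection = r + (41−1)·k = 695 + 40×1291 = 695 + 51640 = 52335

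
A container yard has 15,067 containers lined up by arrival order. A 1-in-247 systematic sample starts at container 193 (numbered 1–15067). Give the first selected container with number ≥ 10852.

11061

k = 247
Steps past start: ⌈(10852 − 193)/247⌉ = ⌈10659/247⌉ = 44
Selected container: 193 + 44×247 = 11061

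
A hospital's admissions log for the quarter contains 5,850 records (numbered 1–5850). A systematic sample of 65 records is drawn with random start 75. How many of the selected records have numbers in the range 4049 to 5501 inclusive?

16

k = 5850/65 = 90
First selection ≥ 4049: 75 + ⌈(4049−75)/90⌉·90 = 75 + 45×90 = 4125
Last selection ≤ 5501: 75 + ⌊(5501−75)/90⌋·90 = 75 + 60×90 = 5475
Count = 60 − 45 + 1 = 16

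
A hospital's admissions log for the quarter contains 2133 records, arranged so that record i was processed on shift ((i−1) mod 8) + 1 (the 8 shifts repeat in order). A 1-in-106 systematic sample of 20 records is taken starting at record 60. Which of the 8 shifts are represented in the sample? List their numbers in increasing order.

2, 4, 6, 8

Consecutive selections differ by k = 106, so their shift numbers differ by 106 mod 8 = 2.
gcd(106, 8) = 2, so the sample visits 8/2 = 4 distinct residues mod 8.
Start 60 is shift 4; the shifts hit are 2, 4, 6, 8.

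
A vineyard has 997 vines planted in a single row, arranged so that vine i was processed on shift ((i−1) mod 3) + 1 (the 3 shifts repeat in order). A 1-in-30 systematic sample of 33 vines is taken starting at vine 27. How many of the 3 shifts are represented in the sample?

1

Consecutive selections differ by k = 30, so their shift numbers differ by 30 mod 3 = 0.
gcd(30, 3) = 3, so the sample visits 3/3 = 1 distinct residues mod 3.
Start 27 is shift 3; the shifts hit are 3.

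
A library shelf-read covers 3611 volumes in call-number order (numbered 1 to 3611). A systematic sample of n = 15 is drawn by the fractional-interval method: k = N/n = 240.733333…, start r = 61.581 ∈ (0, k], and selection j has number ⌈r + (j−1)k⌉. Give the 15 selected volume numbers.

j=1: r + 0k = 61.581 → ⌈·⌉ = 62
j=2: r + 1k = 302.314333… → ⌈·⌉ = 303
j=3: r + 2k = 543.047666… → ⌈·⌉ = 544
j=4: r + 3k = 783.781 → ⌈·⌉ = 784
j=5: r + 4k = 1024.514333… → ⌈·⌉ = 1025
j=6: r + 5k = 1265.247666… → ⌈·⌉ = 1266
j=7: r + 6k = 1505.981 → ⌈·⌉ = 1506
j=8: r + 7k = 1746.714333… → ⌈·⌉ = 1747
j=9: r + 8k = 1987.447666… → ⌈·⌉ = 1988
j=10: r + 9k = 2228.181 → ⌈·⌉ = 2229
j=11: r + 10k = 2468.914333… → ⌈·⌉ = 2469
j=12: r + 11k = 2709.647666… → ⌈·⌉ = 2710
j=13: r + 12k = 2950.381 → ⌈·⌉ = 2951
j=14: r + 13k = 3191.114333… → ⌈·⌉ = 3192
j=15: r + 14k = 3431.847666… → ⌈·⌉ = 3432

62, 303, 544, 784, 1025, 1266, 1506, 1747, 1988, 2229, 2469, 2710, 2951, 3192, 3432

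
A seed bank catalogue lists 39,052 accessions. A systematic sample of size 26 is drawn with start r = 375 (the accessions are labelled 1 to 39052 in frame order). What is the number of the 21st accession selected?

k = 39052/26 = 1502
21st selection = r + (21−1)·k = 375 + 20×1502 = 375 + 30040 = 30415

30415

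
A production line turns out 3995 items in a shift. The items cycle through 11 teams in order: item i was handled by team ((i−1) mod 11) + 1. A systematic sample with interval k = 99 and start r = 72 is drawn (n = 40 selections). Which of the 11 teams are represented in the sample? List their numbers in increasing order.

Consecutive selections differ by k = 99, so their team numbers differ by 99 mod 11 = 0.
gcd(99, 11) = 11, so the sample visits 11/11 = 1 distinct residues mod 11.
Start 72 is team 6; the teams hit are 6.

6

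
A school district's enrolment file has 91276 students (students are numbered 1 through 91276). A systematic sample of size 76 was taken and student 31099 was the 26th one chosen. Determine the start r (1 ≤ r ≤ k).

k = 91276/76 = 1201
r = 31099 − (26−1)×1201 = 31099 − 30025 = 1074

1074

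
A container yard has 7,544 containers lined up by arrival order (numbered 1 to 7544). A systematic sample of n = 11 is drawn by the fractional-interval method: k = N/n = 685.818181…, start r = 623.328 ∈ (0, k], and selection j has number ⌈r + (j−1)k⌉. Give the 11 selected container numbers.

j=1: r + 0k = 623.328 → ⌈·⌉ = 624
j=2: r + 1k = 1309.146181… → ⌈·⌉ = 1310
j=3: r + 2k = 1994.964363… → ⌈·⌉ = 1995
j=4: r + 3k = 2680.782545… → ⌈·⌉ = 2681
j=5: r + 4k = 3366.600727… → ⌈·⌉ = 3367
j=6: r + 5k = 4052.418909… → ⌈·⌉ = 4053
j=7: r + 6k = 4738.237090… → ⌈·⌉ = 4739
j=8: r + 7k = 5424.055272… → ⌈·⌉ = 5425
j=9: r + 8k = 6109.873454… → ⌈·⌉ = 6110
j=10: r + 9k = 6795.691636… → ⌈·⌉ = 6796
j=11: r + 10k = 7481.509818… → ⌈·⌉ = 7482

624, 1310, 1995, 2681, 3367, 4053, 4739, 5425, 6110, 6796, 7482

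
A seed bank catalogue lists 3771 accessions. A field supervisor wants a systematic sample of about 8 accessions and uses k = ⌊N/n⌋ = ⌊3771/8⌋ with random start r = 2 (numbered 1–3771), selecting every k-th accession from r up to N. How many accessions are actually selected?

k = ⌊3771/8⌋ = 471
Achieved size = ⌊(3771 − 2)/471⌋ + 1 = ⌊3769/471⌋ + 1 = 8 + 1 = 9
(last selection: 2 + 8×471 = 3770 ≤ 3771; next would be 4241 > 3771)

9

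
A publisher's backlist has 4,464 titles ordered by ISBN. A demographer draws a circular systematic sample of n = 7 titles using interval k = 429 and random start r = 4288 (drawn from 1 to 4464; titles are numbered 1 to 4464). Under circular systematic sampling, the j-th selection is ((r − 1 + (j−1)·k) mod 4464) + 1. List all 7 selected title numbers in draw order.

Selection 1: 4288
Selection 2: 4288 + 429 = 4717 → 4717 − 4464 = 253
Selection 3: 253 + 429 = 682
Selection 4: 682 + 429 = 1111
Selection 5: 1111 + 429 = 1540
Selection 6: 1540 + 429 = 1969
Selection 7: 1969 + 429 = 2398

4288, 253, 682, 1111, 1540, 1969, 2398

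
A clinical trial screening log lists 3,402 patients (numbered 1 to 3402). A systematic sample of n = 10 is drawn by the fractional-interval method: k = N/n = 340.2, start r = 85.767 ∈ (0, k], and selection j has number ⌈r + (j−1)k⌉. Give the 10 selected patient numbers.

j=1: r + 0k = 85.767 → ⌈·⌉ = 86
j=2: r + 1k = 425.967 → ⌈·⌉ = 426
j=3: r + 2k = 766.167 → ⌈·⌉ = 767
j=4: r + 3k = 1106.367 → ⌈·⌉ = 1107
j=5: r + 4k = 1446.567 → ⌈·⌉ = 1447
j=6: r + 5k = 1786.767 → ⌈·⌉ = 1787
j=7: r + 6k = 2126.967 → ⌈·⌉ = 2127
j=8: r + 7k = 2467.167 → ⌈·⌉ = 2468
j=9: r + 8k = 2807.367 → ⌈·⌉ = 2808
j=10: r + 9k = 3147.567 → ⌈·⌉ = 3148

86, 426, 767, 1107, 1447, 1787, 2127, 2468, 2808, 3148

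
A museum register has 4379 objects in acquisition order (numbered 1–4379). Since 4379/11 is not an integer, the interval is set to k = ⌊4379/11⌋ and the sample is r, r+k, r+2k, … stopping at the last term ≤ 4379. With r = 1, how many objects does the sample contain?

k = ⌊4379/11⌋ = 398
Achieved size = ⌊(4379 − 1)/398⌋ + 1 = ⌊4378/398⌋ + 1 = 11 + 1 = 12
(last selection: 1 + 11×398 = 4379 ≤ 4379; next would be 4777 > 4379)

12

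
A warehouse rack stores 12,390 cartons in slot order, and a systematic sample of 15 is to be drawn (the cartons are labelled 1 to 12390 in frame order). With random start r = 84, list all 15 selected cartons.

84, 910, 1736, 2562, 3388, 4214, 5040, 5866, 6692, 7518, 8344, 9170, 9996, 10822, 11648

k = N/n = 12390/15 = 826
carton 1: 84
carton 2: 84 + 826 = 910
carton 3: 910 + 826 = 1736
carton 4: 1736 + 826 = 2562
carton 5: 2562 + 826 = 3388
carton 6: 3388 + 826 = 4214
carton 7: 4214 + 826 = 5040
carton 8: 5040 + 826 = 5866
carton 9: 5866 + 826 = 6692
carton 10: 6692 + 826 = 7518
carton 11: 7518 + 826 = 8344
carton 12: 8344 + 826 = 9170
carton 13: 9170 + 826 = 9996
carton 14: 9996 + 826 = 10822
carton 15: 10822 + 826 = 11648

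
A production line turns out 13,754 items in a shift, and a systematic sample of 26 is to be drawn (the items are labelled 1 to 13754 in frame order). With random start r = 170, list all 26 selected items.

k = N/n = 13754/26 = 529
item 1: 170
item 2: 170 + 529 = 699
item 3: 699 + 529 = 1228
item 4: 1228 + 529 = 1757
item 5: 1757 + 529 = 2286
item 6: 2286 + 529 = 2815
item 7: 2815 + 529 = 3344
item 8: 3344 + 529 = 3873
item 9: 3873 + 529 = 4402
item 10: 4402 + 529 = 4931
item 11: 4931 + 529 = 5460
item 12: 5460 + 529 = 5989
item 13: 5989 + 529 = 6518
item 14: 6518 + 529 = 7047
item 15: 7047 + 529 = 7576
item 16: 7576 + 529 = 8105
item 17: 8105 + 529 = 8634
item 18: 8634 + 529 = 9163
item 19: 9163 + 529 = 9692
item 20: 9692 + 529 = 10221
item 21: 10221 + 529 = 10750
item 22: 10750 + 529 = 11279
item 23: 11279 + 529 = 11808
item 24: 11808 + 529 = 12337
item 25: 12337 + 529 = 12866
item 26: 12866 + 529 = 13395

170, 699, 1228, 1757, 2286, 2815, 3344, 3873, 4402, 4931, 5460, 5989, 6518, 7047, 7576, 8105, 8634, 9163, 9692, 10221, 10750, 11279, 11808, 12337, 12866, 13395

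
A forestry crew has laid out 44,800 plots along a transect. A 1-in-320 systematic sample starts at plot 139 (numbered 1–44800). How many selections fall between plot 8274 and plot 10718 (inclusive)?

k = 320
First selection ≥ 8274: 139 + ⌈(8274−139)/320⌉·320 = 139 + 26×320 = 8459
Last selection ≤ 10718: 139 + ⌊(10718−139)/320⌋·320 = 139 + 33×320 = 10699
Count = 33 − 26 + 1 = 8

8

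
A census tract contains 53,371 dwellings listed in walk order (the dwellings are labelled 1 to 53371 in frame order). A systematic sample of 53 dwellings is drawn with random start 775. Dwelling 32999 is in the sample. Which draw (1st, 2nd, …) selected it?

33

k = 53371/53 = 1007
position = (32999 − 775)/1007 + 1 = 32224/1007 + 1 = 32 + 1 = 33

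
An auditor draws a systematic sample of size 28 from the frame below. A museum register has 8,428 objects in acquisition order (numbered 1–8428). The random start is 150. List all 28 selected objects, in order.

k = N/n = 8428/28 = 301
object 1: 150
object 2: 150 + 301 = 451
object 3: 451 + 301 = 752
object 4: 752 + 301 = 1053
object 5: 1053 + 301 = 1354
object 6: 1354 + 301 = 1655
object 7: 1655 + 301 = 1956
object 8: 1956 + 301 = 2257
object 9: 2257 + 301 = 2558
object 10: 2558 + 301 = 2859
object 11: 2859 + 301 = 3160
object 12: 3160 + 301 = 3461
object 13: 3461 + 301 = 3762
object 14: 3762 + 301 = 4063
object 15: 4063 + 301 = 4364
object 16: 4364 + 301 = 4665
object 17: 4665 + 301 = 4966
object 18: 4966 + 301 = 5267
object 19: 5267 + 301 = 5568
object 20: 5568 + 301 = 5869
object 21: 5869 + 301 = 6170
object 22: 6170 + 301 = 6471
object 23: 6471 + 301 = 6772
object 24: 6772 + 301 = 7073
object 25: 7073 + 301 = 7374
object 26: 7374 + 301 = 7675
object 27: 7675 + 301 = 7976
object 28: 7976 + 301 = 8277

150, 451, 752, 1053, 1354, 1655, 1956, 2257, 2558, 2859, 3160, 3461, 3762, 4063, 4364, 4665, 4966, 5267, 5568, 5869, 6170, 6471, 6772, 7073, 7374, 7675, 7976, 8277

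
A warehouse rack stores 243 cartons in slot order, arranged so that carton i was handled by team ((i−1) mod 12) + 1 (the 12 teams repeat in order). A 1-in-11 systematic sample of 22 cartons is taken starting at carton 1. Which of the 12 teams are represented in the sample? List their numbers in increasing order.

Consecutive selections differ by k = 11, so their team numbers differ by 11 mod 12 = 11.
gcd(11, 12) = 1, so the sample visits 12/1 = 12 distinct residues mod 12.
Start 1 is team 1; the teams hit are 1, 2, 3, 4, 5, 6, 7, 8, 9, 10, 11, 12.

1, 2, 3, 4, 5, 6, 7, 8, 9, 10, 11, 12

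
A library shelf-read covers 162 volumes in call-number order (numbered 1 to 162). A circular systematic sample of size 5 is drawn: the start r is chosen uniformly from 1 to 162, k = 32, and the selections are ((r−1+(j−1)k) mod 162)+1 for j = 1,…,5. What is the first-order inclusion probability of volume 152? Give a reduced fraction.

For each position j, as r ranges over 1…162 the j-th selection hits every volume exactly once, so volume 152 is selected for exactly 5 of the 162 starts.
Inclusion probability = 5/162.

5/162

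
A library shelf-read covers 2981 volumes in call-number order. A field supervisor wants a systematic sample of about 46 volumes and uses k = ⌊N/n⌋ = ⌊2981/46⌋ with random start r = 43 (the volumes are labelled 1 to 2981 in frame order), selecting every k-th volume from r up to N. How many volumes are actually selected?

46

k = ⌊2981/46⌋ = 64
Achieved size = ⌊(2981 − 43)/64⌋ + 1 = ⌊2938/64⌋ + 1 = 45 + 1 = 46
(last selection: 43 + 45×64 = 2923 ≤ 2981; next would be 2987 > 2981)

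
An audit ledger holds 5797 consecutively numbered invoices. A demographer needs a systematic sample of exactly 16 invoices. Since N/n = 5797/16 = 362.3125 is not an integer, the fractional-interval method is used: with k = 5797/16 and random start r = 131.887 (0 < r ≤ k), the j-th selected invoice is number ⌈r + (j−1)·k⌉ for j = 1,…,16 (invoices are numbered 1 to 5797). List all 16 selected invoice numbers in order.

j=1: r + 0k = 131.887 → ⌈·⌉ = 132
j=2: r + 1k = 494.1995 → ⌈·⌉ = 495
j=3: r + 2k = 856.512 → ⌈·⌉ = 857
j=4: r + 3k = 1218.8245 → ⌈·⌉ = 1219
j=5: r + 4k = 1581.137 → ⌈·⌉ = 1582
j=6: r + 5k = 1943.4495 → ⌈·⌉ = 1944
j=7: r + 6k = 2305.762 → ⌈·⌉ = 2306
j=8: r + 7k = 2668.0745 → ⌈·⌉ = 2669
j=9: r + 8k = 3030.387 → ⌈·⌉ = 3031
j=10: r + 9k = 3392.6995 → ⌈·⌉ = 3393
j=11: r + 10k = 3755.012 → ⌈·⌉ = 3756
j=12: r + 11k = 4117.3245 → ⌈·⌉ = 4118
j=13: r + 12k = 4479.637 → ⌈·⌉ = 4480
j=14: r + 13k = 4841.9495 → ⌈·⌉ = 4842
j=15: r + 14k = 5204.262 → ⌈·⌉ = 5205
j=16: r + 15k = 5566.5745 → ⌈·⌉ = 5567

132, 495, 857, 1219, 1582, 1944, 2306, 2669, 3031, 3393, 3756, 4118, 4480, 4842, 5205, 5567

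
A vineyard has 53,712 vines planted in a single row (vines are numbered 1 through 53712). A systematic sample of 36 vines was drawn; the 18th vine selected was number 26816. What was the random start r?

k = 53712/36 = 1492
r = 26816 − (18−1)×1492 = 26816 − 25364 = 1452

1452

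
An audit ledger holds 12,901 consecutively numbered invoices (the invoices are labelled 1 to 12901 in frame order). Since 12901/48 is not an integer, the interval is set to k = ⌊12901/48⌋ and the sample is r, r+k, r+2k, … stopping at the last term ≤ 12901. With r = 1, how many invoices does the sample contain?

49

k = ⌊12901/48⌋ = 268
Achieved size = ⌊(12901 − 1)/268⌋ + 1 = ⌊12900/268⌋ + 1 = 48 + 1 = 49
(last selection: 1 + 48×268 = 12865 ≤ 12901; next would be 13133 > 12901)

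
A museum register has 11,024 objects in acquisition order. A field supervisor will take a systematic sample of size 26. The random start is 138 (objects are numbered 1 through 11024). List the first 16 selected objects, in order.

k = N/n = 11024/26 = 424
object 1: 138
object 2: 138 + 424 = 562
object 3: 562 + 424 = 986
object 4: 986 + 424 = 1410
object 5: 1410 + 424 = 1834
object 6: 1834 + 424 = 2258
object 7: 2258 + 424 = 2682
object 8: 2682 + 424 = 3106
object 9: 3106 + 424 = 3530
object 10: 3530 + 424 = 3954
object 11: 3954 + 424 = 4378
object 12: 4378 + 424 = 4802
object 13: 4802 + 424 = 5226
object 14: 5226 + 424 = 5650
object 15: 5650 + 424 = 6074
object 16: 6074 + 424 = 6498

138, 562, 986, 1410, 1834, 2258, 2682, 3106, 3530, 3954, 4378, 4802, 5226, 5650, 6074, 6498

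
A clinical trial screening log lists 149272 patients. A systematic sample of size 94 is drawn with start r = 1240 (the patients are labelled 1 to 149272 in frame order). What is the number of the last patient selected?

148924

k = 149272/94 = 1588
94th selection = r + (94−1)·k = 1240 + 93×1588 = 1240 + 147684 = 148924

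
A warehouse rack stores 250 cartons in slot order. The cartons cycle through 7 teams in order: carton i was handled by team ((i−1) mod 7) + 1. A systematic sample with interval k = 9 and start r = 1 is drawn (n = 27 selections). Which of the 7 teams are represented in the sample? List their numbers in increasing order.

Consecutive selections differ by k = 9, so their team numbers differ by 9 mod 7 = 2.
gcd(9, 7) = 1, so the sample visits 7/1 = 7 distinct residues mod 7.
Start 1 is team 1; the teams hit are 1, 2, 3, 4, 5, 6, 7.

1, 2, 3, 4, 5, 6, 7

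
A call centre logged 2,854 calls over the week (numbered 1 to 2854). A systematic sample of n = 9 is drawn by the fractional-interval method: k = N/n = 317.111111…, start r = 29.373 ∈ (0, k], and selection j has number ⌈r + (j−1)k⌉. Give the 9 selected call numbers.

30, 347, 664, 981, 1298, 1615, 1933, 2250, 2567

j=1: r + 0k = 29.373 → ⌈·⌉ = 30
j=2: r + 1k = 346.484111… → ⌈·⌉ = 347
j=3: r + 2k = 663.595222… → ⌈·⌉ = 664
j=4: r + 3k = 980.706333… → ⌈·⌉ = 981
j=5: r + 4k = 1297.817444… → ⌈·⌉ = 1298
j=6: r + 5k = 1614.928555… → ⌈·⌉ = 1615
j=7: r + 6k = 1932.039666… → ⌈·⌉ = 1933
j=8: r + 7k = 2249.150777… → ⌈·⌉ = 2250
j=9: r + 8k = 2566.261888… → ⌈·⌉ = 2567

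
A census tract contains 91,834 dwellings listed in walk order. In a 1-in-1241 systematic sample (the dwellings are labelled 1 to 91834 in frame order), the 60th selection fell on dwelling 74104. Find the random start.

k = 1241
r = 74104 − (60−1)×1241 = 74104 − 73219 = 885

885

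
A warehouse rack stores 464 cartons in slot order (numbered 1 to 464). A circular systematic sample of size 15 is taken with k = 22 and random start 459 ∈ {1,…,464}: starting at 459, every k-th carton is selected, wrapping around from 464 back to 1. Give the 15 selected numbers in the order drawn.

Selection 1: 459
Selection 2: 459 + 22 = 481 → 481 − 464 = 17
Selection 3: 17 + 22 = 39
Selection 4: 39 + 22 = 61
Selection 5: 61 + 22 = 83
Selection 6: 83 + 22 = 105
Selection 7: 105 + 22 = 127
Selection 8: 127 + 22 = 149
Selection 9: 149 + 22 = 171
Selection 10: 171 + 22 = 193
Selection 11: 193 + 22 = 215
Selection 12: 215 + 22 = 237
Selection 13: 237 + 22 = 259
Selection 14: 259 + 22 = 281
Selection 15: 281 + 22 = 303

459, 17, 39, 61, 83, 105, 127, 149, 171, 193, 215, 237, 259, 281, 303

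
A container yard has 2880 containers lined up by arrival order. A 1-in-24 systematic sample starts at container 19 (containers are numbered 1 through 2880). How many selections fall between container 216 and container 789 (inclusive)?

k = 24
First selection ≥ 216: 19 + ⌈(216−19)/24⌉·24 = 19 + 9×24 = 235
Last selection ≤ 789: 19 + ⌊(789−19)/24⌋·24 = 19 + 32×24 = 787
Count = 32 − 9 + 1 = 24

24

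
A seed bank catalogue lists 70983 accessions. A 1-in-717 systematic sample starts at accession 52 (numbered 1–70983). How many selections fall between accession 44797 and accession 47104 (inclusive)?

3

k = 717
First selection ≥ 44797: 52 + ⌈(44797−52)/717⌉·717 = 52 + 63×717 = 45223
Last selection ≤ 47104: 52 + ⌊(47104−52)/717⌋·717 = 52 + 65×717 = 46657
Count = 65 − 63 + 1 = 3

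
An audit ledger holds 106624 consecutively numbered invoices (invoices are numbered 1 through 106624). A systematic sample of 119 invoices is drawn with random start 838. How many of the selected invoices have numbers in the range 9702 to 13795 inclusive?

5

k = 106624/119 = 896
First selection ≥ 9702: 838 + ⌈(9702−838)/896⌉·896 = 838 + 10×896 = 9798
Last selection ≤ 13795: 838 + ⌊(13795−838)/896⌋·896 = 838 + 14×896 = 13382
Count = 14 − 10 + 1 = 5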